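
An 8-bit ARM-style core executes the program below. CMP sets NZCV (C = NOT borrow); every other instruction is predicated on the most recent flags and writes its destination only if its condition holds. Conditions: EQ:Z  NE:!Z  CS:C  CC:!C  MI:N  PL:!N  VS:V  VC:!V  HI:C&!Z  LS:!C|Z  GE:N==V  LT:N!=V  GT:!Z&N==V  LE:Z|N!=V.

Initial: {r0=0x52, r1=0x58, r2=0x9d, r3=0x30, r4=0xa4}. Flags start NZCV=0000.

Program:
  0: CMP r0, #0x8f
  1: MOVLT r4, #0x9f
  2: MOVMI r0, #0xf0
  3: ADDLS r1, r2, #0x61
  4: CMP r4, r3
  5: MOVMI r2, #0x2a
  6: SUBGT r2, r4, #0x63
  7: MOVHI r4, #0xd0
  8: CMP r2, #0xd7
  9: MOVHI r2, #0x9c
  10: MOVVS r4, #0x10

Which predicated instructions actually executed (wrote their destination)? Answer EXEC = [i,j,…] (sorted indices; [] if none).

EXEC = [2,3,7]

0: ✓ CMP  NZCV=1001
1: · MOVLT
2: ✓ MOVMI  r0←0xf0
3: ✓ ADDLS  r1←0xfe
4: ✓ CMP  NZCV=0011
5: · MOVMI
6: · SUBGT
7: ✓ MOVHI  r4←0xd0
8: ✓ CMP  NZCV=1000
9: · MOVHI
10: · MOVVS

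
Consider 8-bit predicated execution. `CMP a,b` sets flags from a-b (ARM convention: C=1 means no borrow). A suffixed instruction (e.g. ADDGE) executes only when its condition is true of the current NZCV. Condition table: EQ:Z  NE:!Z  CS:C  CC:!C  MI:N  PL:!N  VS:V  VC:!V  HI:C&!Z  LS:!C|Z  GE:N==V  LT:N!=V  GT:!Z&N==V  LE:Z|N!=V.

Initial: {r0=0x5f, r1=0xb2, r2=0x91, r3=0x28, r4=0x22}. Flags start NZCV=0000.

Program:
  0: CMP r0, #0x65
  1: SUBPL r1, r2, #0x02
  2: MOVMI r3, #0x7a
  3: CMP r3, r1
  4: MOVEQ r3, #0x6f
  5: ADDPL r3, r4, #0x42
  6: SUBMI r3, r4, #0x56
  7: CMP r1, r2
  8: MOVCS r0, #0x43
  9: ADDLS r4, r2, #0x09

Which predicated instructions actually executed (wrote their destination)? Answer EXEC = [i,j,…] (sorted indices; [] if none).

[0] flags=1000 → (cmp)
[1] flags=1000 PL?F → skip
[2] flags=1000 MI?T → r3=0x7a
[3] flags=1001 → (cmp)
[4] flags=1001 EQ?F → skip
[5] flags=1001 PL?F → skip
[6] flags=1001 MI?T → r3=0xcc
[7] flags=0010 → (cmp)
[8] flags=0010 CS?T → r0=0x43
[9] flags=0010 LS?F → skip

EXEC = [2,6,8]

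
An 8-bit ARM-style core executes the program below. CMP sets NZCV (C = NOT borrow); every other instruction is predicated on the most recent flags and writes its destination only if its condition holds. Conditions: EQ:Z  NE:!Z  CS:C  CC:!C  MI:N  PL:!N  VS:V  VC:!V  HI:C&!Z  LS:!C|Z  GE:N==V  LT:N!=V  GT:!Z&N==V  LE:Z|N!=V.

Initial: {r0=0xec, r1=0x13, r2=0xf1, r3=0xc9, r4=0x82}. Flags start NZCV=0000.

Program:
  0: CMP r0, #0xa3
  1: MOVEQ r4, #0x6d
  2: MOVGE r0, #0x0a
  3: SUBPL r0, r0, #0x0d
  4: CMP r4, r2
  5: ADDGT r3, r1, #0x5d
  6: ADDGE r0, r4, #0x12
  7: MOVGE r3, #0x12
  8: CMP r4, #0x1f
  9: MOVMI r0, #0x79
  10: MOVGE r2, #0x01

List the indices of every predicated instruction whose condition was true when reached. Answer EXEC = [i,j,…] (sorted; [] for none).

EXEC = [2,3]

[0] flags=0010 → (cmp)
[1] flags=0010 EQ?F → skip
[2] flags=0010 GE?T → r0=0x0a
[3] flags=0010 PL?T → r0=0xfd
[4] flags=1000 → (cmp)
[5] flags=1000 GT?F → skip
[6] flags=1000 GE?F → skip
[7] flags=1000 GE?F → skip
[8] flags=0011 → (cmp)
[9] flags=0011 MI?F → skip
[10] flags=0011 GE?F → skip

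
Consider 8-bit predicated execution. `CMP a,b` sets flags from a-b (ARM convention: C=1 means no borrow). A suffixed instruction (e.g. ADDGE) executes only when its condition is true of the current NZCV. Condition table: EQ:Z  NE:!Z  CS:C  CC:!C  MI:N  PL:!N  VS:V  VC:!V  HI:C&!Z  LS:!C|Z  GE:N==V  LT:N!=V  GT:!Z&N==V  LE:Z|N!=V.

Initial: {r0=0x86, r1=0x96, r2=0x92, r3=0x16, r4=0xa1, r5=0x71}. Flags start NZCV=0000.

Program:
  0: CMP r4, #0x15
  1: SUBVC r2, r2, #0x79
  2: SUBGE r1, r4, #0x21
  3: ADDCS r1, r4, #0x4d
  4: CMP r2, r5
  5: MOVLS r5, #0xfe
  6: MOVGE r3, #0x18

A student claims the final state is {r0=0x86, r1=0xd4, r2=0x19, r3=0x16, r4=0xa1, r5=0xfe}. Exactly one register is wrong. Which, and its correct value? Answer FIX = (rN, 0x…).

FIX = (r1, 0xee)

[0] flags=1010 → (cmp)
[1] flags=1010 VC?T → r2=0x19
[2] flags=1010 GE?F → skip
[3] flags=1010 CS?T → r1=0xee
[4] flags=1000 → (cmp)
[5] flags=1000 LS?T → r5=0xfe
[6] flags=1000 GE?F → skip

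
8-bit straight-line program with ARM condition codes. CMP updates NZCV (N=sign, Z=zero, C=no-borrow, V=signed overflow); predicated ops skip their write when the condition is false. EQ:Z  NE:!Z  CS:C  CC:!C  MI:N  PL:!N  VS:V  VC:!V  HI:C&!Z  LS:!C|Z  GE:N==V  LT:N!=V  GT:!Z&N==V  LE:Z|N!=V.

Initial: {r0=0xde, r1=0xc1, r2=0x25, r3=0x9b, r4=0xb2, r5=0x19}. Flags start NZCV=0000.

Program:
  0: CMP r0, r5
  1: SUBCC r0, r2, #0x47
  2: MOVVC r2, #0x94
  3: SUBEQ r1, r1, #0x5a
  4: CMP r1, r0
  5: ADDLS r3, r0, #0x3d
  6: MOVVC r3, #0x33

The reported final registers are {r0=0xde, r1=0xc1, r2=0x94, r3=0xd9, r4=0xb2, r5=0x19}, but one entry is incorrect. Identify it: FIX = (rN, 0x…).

[0] flags=1010 → (cmp)
[1] flags=1010 CC?F → skip
[2] flags=1010 VC?T → r2=0x94
[3] flags=1010 EQ?F → skip
[4] flags=1000 → (cmp)
[5] flags=1000 LS?T → r3=0x1b
[6] flags=1000 VC?T → r3=0x33

FIX = (r3, 0x33)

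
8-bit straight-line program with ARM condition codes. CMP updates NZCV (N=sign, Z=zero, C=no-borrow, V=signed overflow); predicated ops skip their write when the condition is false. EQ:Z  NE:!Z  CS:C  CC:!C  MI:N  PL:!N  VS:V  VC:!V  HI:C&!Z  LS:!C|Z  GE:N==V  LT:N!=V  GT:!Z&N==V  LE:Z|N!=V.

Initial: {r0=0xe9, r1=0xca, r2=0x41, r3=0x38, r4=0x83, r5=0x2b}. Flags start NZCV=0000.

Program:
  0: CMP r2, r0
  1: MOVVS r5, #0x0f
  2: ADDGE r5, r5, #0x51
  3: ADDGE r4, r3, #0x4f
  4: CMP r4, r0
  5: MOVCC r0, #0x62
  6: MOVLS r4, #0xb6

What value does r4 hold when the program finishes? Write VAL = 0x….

VAL = 0xb6

0: ✓ CMP  NZCV=0000
1: · MOVVS
2: ✓ ADDGE  r5←0x7c
3: ✓ ADDGE  r4←0x87
4: ✓ CMP  NZCV=1000
5: ✓ MOVCC  r0←0x62
6: ✓ MOVLS  r4←0xb6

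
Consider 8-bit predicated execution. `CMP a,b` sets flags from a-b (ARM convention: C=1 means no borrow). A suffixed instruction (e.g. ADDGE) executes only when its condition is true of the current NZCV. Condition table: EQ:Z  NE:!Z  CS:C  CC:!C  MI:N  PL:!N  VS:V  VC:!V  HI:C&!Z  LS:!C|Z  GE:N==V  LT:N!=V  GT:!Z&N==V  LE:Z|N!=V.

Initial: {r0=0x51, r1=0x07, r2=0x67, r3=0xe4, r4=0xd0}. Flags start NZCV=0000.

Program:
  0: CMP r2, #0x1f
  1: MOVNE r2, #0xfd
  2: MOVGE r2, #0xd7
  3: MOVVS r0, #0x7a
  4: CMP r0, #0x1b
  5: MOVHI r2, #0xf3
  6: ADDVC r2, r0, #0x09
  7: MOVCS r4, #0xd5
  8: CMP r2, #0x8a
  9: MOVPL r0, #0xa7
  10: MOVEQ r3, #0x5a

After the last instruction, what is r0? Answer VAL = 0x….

0: ✓ CMP  NZCV=0010
1: ✓ MOVNE  r2←0xfd
2: ✓ MOVGE  r2←0xd7
3: · MOVVS
4: ✓ CMP  NZCV=0010
5: ✓ MOVHI  r2←0xf3
6: ✓ ADDVC  r2←0x5a
7: ✓ MOVCS  r4←0xd5
8: ✓ CMP  NZCV=1001
9: · MOVPL
10: · MOVEQ

VAL = 0x51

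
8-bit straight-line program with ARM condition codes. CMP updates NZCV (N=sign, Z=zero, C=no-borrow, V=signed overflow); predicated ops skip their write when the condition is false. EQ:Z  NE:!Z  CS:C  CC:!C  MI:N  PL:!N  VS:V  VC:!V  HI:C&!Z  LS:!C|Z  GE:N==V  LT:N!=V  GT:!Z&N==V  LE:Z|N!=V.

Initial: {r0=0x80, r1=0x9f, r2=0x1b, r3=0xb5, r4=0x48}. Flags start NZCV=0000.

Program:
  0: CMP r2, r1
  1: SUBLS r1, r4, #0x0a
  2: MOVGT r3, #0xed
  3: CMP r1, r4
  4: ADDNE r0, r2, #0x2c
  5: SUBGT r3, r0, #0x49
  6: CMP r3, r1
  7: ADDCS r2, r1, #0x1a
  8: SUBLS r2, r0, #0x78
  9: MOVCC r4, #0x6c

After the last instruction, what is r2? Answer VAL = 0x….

VAL = 0x58

[0] flags=0000 → (cmp)
[1] flags=0000 LS?T → r1=0x3e
[2] flags=0000 GT?T → r3=0xed
[3] flags=1000 → (cmp)
[4] flags=1000 NE?T → r0=0x47
[5] flags=1000 GT?F → skip
[6] flags=1010 → (cmp)
[7] flags=1010 CS?T → r2=0x58
[8] flags=1010 LS?F → skip
[9] flags=1010 CC?F → skip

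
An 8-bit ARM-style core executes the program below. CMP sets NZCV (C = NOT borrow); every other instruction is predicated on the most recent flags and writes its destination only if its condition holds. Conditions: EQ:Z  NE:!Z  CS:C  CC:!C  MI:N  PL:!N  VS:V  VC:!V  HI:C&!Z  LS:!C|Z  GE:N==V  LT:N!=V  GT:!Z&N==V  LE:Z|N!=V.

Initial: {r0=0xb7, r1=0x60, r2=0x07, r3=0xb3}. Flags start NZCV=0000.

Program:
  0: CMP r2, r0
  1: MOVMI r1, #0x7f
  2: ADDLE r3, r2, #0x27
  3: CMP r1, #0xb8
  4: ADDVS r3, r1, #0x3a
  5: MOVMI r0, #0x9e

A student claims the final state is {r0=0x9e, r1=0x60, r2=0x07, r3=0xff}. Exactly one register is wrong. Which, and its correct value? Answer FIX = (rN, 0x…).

[0] flags=0000 → (cmp)
[1] flags=0000 MI?F → skip
[2] flags=0000 LE?F → skip
[3] flags=1001 → (cmp)
[4] flags=1001 VS?T → r3=0x9a
[5] flags=1001 MI?T → r0=0x9e

FIX = (r3, 0x9a)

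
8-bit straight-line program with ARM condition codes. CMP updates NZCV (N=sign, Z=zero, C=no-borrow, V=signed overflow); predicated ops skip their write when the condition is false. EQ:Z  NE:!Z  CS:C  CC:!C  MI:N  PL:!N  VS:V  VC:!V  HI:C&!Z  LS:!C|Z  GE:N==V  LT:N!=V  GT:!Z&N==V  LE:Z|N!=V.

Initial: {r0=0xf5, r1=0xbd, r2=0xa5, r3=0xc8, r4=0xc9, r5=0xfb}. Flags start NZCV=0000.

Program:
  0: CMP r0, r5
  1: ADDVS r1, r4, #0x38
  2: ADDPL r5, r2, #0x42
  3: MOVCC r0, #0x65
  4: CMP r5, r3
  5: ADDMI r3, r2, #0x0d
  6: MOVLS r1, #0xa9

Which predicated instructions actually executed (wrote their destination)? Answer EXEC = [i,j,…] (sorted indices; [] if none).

0: ✓ CMP  NZCV=1000
1: · ADDVS
2: · ADDPL
3: ✓ MOVCC  r0←0x65
4: ✓ CMP  NZCV=0010
5: · ADDMI
6: · MOVLS

EXEC = [3]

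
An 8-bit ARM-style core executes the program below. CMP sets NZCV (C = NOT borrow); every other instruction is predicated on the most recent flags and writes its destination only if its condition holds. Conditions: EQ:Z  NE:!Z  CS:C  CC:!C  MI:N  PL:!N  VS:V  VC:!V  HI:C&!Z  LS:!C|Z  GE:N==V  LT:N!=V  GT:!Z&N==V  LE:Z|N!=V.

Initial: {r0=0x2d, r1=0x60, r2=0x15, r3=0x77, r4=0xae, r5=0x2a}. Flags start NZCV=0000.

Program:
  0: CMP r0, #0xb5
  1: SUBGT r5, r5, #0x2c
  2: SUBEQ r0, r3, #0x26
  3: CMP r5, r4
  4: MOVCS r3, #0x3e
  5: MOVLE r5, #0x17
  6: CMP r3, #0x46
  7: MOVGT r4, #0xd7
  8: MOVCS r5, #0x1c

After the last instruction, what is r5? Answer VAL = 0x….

VAL = 0xfe

[0] flags=0000 → (cmp)
[1] flags=0000 GT?T → r5=0xfe
[2] flags=0000 EQ?F → skip
[3] flags=0010 → (cmp)
[4] flags=0010 CS?T → r3=0x3e
[5] flags=0010 LE?F → skip
[6] flags=1000 → (cmp)
[7] flags=1000 GT?F → skip
[8] flags=1000 CS?F → skip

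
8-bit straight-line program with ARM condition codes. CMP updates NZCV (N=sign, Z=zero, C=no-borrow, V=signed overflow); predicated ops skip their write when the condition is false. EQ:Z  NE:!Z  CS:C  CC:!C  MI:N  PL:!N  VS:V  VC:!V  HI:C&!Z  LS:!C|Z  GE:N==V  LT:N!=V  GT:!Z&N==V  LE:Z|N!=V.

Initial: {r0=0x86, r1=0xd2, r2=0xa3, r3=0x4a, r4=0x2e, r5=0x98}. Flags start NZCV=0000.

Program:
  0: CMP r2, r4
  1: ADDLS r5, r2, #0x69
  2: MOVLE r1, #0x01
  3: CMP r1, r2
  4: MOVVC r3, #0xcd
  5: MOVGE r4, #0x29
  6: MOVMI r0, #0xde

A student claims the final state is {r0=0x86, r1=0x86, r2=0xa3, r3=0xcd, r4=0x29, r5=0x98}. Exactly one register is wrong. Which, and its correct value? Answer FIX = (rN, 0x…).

FIX = (r1, 0x01)

0: ✓ CMP  NZCV=0011
1: · ADDLS
2: ✓ MOVLE  r1←0x01
3: ✓ CMP  NZCV=0000
4: ✓ MOVVC  r3←0xcd
5: ✓ MOVGE  r4←0x29
6: · MOVMI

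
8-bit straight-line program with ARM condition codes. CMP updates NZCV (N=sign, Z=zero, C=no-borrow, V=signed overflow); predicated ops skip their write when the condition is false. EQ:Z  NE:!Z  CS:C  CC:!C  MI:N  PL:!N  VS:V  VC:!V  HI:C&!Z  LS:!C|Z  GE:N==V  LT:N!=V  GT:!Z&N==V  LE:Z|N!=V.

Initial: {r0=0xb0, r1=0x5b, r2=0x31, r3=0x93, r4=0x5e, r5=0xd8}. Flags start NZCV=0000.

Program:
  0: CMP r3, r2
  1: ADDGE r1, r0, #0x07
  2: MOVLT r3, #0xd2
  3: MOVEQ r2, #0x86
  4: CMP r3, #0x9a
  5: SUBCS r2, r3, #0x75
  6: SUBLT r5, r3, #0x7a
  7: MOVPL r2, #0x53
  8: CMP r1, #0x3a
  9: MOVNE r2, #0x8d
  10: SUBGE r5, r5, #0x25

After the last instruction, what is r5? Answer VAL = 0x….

[0] flags=0011 → (cmp)
[1] flags=0011 GE?F → skip
[2] flags=0011 LT?T → r3=0xd2
[3] flags=0011 EQ?F → skip
[4] flags=0010 → (cmp)
[5] flags=0010 CS?T → r2=0x5d
[6] flags=0010 LT?F → skip
[7] flags=0010 PL?T → r2=0x53
[8] flags=0010 → (cmp)
[9] flags=0010 NE?T → r2=0x8d
[10] flags=0010 GE?T → r5=0xb3

VAL = 0xb3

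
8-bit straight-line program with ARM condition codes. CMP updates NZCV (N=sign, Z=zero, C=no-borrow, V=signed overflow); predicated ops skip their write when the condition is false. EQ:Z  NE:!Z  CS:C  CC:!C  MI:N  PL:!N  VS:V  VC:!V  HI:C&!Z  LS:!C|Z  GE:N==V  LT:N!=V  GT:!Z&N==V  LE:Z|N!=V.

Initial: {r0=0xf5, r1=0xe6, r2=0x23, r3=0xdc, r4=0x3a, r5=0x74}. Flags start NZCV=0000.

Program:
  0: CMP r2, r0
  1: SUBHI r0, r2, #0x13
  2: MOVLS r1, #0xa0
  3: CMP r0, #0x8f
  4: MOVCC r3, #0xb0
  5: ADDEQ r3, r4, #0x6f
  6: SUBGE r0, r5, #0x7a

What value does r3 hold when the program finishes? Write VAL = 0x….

[0] flags=0000 → (cmp)
[1] flags=0000 HI?F → skip
[2] flags=0000 LS?T → r1=0xa0
[3] flags=0010 → (cmp)
[4] flags=0010 CC?F → skip
[5] flags=0010 EQ?F → skip
[6] flags=0010 GE?T → r0=0xfa

VAL = 0xdc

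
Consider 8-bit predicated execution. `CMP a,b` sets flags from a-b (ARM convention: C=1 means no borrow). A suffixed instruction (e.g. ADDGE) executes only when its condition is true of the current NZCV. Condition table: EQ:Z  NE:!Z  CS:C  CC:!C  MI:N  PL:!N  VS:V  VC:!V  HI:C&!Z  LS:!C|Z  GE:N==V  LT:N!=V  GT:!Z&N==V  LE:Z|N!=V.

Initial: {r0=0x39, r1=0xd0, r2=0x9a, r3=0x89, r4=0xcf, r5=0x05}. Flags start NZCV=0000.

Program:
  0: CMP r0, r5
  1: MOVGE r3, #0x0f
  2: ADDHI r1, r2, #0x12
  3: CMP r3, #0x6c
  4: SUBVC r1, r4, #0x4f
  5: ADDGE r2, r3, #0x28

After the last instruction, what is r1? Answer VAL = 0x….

0: ✓ CMP  NZCV=0010
1: ✓ MOVGE  r3←0x0f
2: ✓ ADDHI  r1←0xac
3: ✓ CMP  NZCV=1000
4: ✓ SUBVC  r1←0x80
5: · ADDGE

VAL = 0x80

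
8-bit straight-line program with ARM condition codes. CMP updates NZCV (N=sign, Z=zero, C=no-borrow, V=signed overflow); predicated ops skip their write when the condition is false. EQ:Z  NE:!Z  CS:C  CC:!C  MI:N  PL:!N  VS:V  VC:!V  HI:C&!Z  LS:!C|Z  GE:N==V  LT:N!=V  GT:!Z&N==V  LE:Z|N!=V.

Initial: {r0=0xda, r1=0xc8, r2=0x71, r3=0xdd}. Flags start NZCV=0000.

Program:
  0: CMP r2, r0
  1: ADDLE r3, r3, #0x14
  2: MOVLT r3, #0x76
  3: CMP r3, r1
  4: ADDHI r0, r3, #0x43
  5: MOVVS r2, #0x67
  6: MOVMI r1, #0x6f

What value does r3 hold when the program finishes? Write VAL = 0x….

VAL = 0xdd

0: ✓ CMP  NZCV=1001
1: · ADDLE
2: · MOVLT
3: ✓ CMP  NZCV=0010
4: ✓ ADDHI  r0←0x20
5: · MOVVS
6: · MOVMI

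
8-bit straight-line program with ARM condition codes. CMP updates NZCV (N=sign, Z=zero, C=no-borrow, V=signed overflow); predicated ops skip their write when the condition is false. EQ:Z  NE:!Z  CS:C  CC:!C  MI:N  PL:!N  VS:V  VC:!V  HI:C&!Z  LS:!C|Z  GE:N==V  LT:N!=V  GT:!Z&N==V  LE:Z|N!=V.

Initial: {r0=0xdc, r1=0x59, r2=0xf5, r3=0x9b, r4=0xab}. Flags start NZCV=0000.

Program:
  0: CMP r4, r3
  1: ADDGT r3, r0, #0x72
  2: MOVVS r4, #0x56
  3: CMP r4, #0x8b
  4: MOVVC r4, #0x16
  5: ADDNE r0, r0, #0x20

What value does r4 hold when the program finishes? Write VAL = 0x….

VAL = 0x16

0: ✓ CMP  NZCV=0010
1: ✓ ADDGT  r3←0x4e
2: · MOVVS
3: ✓ CMP  NZCV=0010
4: ✓ MOVVC  r4←0x16
5: ✓ ADDNE  r0←0xfc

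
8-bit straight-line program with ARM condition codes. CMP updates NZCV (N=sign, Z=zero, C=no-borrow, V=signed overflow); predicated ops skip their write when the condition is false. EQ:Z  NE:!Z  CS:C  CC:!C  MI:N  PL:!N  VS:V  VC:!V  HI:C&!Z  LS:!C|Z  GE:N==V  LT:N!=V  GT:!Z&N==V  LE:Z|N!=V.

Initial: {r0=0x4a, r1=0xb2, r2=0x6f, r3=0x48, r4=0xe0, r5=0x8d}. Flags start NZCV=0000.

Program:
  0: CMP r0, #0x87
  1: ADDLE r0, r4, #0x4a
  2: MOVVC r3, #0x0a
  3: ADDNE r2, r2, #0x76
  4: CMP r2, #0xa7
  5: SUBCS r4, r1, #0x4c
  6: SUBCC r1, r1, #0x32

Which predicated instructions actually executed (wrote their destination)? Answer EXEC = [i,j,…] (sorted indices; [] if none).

EXEC = [3,5]

0: ✓ CMP  NZCV=1001
1: · ADDLE
2: · MOVVC
3: ✓ ADDNE  r2←0xe5
4: ✓ CMP  NZCV=0010
5: ✓ SUBCS  r4←0x66
6: · SUBCC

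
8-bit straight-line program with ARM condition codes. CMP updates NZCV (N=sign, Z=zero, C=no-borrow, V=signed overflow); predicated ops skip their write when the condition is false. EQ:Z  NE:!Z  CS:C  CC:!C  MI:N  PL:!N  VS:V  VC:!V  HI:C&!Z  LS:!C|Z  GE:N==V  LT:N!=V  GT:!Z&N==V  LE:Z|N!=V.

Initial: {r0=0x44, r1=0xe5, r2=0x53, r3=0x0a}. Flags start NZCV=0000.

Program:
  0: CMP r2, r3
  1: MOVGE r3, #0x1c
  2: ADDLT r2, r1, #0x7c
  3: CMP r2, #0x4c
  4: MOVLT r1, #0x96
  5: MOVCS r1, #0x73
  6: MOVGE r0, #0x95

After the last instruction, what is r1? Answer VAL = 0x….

VAL = 0x73

0: ✓ CMP  NZCV=0010
1: ✓ MOVGE  r3←0x1c
2: · ADDLT
3: ✓ CMP  NZCV=0010
4: · MOVLT
5: ✓ MOVCS  r1←0x73
6: ✓ MOVGE  r0←0x95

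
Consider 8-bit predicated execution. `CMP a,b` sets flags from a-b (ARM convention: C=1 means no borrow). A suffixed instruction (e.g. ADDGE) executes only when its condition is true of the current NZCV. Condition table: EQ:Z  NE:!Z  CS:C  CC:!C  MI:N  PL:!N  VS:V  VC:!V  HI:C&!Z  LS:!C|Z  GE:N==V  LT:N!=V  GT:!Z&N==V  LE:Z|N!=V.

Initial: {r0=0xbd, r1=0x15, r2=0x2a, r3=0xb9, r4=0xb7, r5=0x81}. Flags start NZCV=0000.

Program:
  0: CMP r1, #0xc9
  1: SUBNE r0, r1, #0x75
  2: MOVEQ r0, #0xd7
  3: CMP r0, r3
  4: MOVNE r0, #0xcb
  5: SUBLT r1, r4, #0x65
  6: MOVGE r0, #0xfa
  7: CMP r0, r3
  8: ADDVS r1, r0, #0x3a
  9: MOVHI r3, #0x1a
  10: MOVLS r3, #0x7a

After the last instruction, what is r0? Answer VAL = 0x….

VAL = 0xcb

[0] flags=0000 → (cmp)
[1] flags=0000 NE?T → r0=0xa0
[2] flags=0000 EQ?F → skip
[3] flags=1000 → (cmp)
[4] flags=1000 NE?T → r0=0xcb
[5] flags=1000 LT?T → r1=0x52
[6] flags=1000 GE?F → skip
[7] flags=0010 → (cmp)
[8] flags=0010 VS?F → skip
[9] flags=0010 HI?T → r3=0x1a
[10] flags=0010 LS?F → skip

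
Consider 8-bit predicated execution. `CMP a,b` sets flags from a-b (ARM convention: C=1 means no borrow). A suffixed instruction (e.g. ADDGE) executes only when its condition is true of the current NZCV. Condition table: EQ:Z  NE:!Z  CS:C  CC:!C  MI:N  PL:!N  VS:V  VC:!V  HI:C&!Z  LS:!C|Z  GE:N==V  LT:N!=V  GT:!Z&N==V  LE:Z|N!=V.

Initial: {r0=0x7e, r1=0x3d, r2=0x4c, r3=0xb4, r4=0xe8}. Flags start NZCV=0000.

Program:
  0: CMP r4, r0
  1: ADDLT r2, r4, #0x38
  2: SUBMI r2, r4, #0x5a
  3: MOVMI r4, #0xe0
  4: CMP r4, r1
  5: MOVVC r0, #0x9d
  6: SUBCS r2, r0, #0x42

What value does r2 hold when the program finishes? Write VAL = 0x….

[0] flags=0011 → (cmp)
[1] flags=0011 LT?T → r2=0x20
[2] flags=0011 MI?F → skip
[3] flags=0011 MI?F → skip
[4] flags=1010 → (cmp)
[5] flags=1010 VC?T → r0=0x9d
[6] flags=1010 CS?T → r2=0x5b

VAL = 0x5b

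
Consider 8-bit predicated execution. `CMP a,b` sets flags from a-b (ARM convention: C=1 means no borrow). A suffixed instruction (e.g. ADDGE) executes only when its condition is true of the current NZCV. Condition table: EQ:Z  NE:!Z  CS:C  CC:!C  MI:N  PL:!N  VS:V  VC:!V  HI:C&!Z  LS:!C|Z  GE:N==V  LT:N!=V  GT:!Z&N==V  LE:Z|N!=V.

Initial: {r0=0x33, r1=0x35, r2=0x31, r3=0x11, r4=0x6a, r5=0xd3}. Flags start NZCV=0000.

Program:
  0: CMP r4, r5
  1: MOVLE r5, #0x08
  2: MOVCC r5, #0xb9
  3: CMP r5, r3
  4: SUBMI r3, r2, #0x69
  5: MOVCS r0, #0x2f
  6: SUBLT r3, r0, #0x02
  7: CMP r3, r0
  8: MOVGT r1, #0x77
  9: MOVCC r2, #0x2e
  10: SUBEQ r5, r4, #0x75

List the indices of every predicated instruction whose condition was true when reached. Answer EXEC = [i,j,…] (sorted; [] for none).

[0] flags=1001 → (cmp)
[1] flags=1001 LE?F → skip
[2] flags=1001 CC?T → r5=0xb9
[3] flags=1010 → (cmp)
[4] flags=1010 MI?T → r3=0xc8
[5] flags=1010 CS?T → r0=0x2f
[6] flags=1010 LT?T → r3=0x2d
[7] flags=1000 → (cmp)
[8] flags=1000 GT?F → skip
[9] flags=1000 CC?T → r2=0x2e
[10] flags=1000 EQ?F → skip

EXEC = [2,4,5,6,9]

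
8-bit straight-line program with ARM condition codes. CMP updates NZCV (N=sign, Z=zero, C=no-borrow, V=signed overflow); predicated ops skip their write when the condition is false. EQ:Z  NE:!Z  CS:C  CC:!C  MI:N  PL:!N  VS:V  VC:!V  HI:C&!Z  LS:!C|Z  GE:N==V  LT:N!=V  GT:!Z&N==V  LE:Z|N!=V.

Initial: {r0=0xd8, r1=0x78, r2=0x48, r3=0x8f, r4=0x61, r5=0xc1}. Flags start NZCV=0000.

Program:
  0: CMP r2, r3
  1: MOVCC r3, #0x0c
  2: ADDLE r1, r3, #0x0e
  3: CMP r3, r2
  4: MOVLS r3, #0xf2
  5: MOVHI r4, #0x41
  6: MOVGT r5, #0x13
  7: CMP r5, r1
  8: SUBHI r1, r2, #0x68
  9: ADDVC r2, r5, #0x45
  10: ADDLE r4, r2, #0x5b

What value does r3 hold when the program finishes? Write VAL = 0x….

[0] flags=1001 → (cmp)
[1] flags=1001 CC?T → r3=0x0c
[2] flags=1001 LE?F → skip
[3] flags=1000 → (cmp)
[4] flags=1000 LS?T → r3=0xf2
[5] flags=1000 HI?F → skip
[6] flags=1000 GT?F → skip
[7] flags=0011 → (cmp)
[8] flags=0011 HI?T → r1=0xe0
[9] flags=0011 VC?F → skip
[10] flags=0011 LE?T → r4=0xa3

VAL = 0xf2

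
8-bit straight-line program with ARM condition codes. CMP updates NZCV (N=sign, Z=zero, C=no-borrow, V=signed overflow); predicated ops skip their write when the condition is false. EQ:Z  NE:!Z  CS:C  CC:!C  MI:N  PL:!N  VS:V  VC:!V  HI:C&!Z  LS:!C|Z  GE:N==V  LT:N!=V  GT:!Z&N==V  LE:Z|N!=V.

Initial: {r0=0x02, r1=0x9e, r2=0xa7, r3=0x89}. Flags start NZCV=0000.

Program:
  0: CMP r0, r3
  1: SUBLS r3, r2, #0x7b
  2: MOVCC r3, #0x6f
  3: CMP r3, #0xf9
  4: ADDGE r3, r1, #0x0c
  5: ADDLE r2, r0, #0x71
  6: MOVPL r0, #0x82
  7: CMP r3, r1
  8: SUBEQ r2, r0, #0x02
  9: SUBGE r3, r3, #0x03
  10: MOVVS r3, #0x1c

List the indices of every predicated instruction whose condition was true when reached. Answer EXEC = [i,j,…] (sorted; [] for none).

EXEC = [1,2,4,6,9]

[0] flags=0000 → (cmp)
[1] flags=0000 LS?T → r3=0x2c
[2] flags=0000 CC?T → r3=0x6f
[3] flags=0000 → (cmp)
[4] flags=0000 GE?T → r3=0xaa
[5] flags=0000 LE?F → skip
[6] flags=0000 PL?T → r0=0x82
[7] flags=0010 → (cmp)
[8] flags=0010 EQ?F → skip
[9] flags=0010 GE?T → r3=0xa7
[10] flags=0010 VS?F → skip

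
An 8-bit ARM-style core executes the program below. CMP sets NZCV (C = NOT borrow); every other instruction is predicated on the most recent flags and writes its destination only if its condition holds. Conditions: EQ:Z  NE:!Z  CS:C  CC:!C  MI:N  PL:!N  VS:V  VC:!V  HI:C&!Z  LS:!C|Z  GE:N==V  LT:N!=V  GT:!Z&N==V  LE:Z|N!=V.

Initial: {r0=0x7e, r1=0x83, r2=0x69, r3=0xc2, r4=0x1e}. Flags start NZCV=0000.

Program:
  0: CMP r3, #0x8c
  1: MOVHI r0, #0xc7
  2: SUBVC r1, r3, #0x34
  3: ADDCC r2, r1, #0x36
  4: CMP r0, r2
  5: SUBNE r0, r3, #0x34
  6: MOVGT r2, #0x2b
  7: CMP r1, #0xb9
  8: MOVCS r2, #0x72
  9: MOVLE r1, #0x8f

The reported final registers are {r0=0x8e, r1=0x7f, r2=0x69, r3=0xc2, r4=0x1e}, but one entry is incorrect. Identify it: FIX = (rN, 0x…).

0: ✓ CMP  NZCV=0010
1: ✓ MOVHI  r0←0xc7
2: ✓ SUBVC  r1←0x8e
3: · ADDCC
4: ✓ CMP  NZCV=0011
5: ✓ SUBNE  r0←0x8e
6: · MOVGT
7: ✓ CMP  NZCV=1000
8: · MOVCS
9: ✓ MOVLE  r1←0x8f

FIX = (r1, 0x8f)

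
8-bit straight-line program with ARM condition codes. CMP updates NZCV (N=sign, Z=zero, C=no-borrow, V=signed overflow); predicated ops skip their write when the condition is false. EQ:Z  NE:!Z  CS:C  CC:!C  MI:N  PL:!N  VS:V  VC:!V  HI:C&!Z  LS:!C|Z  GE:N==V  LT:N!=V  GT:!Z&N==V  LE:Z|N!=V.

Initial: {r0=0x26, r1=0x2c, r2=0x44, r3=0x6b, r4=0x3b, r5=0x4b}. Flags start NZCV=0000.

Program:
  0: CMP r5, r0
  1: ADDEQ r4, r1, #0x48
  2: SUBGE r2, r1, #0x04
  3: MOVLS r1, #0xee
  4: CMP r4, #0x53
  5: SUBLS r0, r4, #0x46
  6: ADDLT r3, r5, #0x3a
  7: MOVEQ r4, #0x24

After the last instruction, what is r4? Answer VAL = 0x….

[0] flags=0010 → (cmp)
[1] flags=0010 EQ?F → skip
[2] flags=0010 GE?T → r2=0x28
[3] flags=0010 LS?F → skip
[4] flags=1000 → (cmp)
[5] flags=1000 LS?T → r0=0xf5
[6] flags=1000 LT?T → r3=0x85
[7] flags=1000 EQ?F → skip

VAL = 0x3b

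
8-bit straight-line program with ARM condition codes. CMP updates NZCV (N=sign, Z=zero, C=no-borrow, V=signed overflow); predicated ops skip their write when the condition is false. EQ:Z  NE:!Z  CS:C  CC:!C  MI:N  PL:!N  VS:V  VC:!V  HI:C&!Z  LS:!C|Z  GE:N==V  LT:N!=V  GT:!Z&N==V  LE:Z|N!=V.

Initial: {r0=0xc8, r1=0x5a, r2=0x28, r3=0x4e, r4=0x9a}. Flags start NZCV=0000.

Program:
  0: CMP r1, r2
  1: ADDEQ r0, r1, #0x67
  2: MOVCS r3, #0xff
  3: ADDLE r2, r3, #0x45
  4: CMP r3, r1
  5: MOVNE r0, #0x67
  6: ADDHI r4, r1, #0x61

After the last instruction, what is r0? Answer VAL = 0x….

VAL = 0x67

0: ✓ CMP  NZCV=0010
1: · ADDEQ
2: ✓ MOVCS  r3←0xff
3: · ADDLE
4: ✓ CMP  NZCV=1010
5: ✓ MOVNE  r0←0x67
6: ✓ ADDHI  r4←0xbb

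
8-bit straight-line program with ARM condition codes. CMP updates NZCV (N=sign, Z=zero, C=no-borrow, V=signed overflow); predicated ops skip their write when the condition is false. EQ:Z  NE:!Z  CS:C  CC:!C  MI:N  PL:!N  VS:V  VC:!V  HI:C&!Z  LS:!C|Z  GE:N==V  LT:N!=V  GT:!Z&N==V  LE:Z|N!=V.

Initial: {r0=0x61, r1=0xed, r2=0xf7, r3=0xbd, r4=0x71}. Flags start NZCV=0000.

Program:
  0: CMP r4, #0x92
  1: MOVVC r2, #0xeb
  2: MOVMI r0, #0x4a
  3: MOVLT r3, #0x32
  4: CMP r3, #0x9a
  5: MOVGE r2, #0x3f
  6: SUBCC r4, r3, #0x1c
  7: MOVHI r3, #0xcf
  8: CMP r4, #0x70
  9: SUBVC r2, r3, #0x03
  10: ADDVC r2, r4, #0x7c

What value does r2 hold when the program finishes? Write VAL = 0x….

VAL = 0xed

0: ✓ CMP  NZCV=1001
1: · MOVVC
2: ✓ MOVMI  r0←0x4a
3: · MOVLT
4: ✓ CMP  NZCV=0010
5: ✓ MOVGE  r2←0x3f
6: · SUBCC
7: ✓ MOVHI  r3←0xcf
8: ✓ CMP  NZCV=0010
9: ✓ SUBVC  r2←0xcc
10: ✓ ADDVC  r2←0xed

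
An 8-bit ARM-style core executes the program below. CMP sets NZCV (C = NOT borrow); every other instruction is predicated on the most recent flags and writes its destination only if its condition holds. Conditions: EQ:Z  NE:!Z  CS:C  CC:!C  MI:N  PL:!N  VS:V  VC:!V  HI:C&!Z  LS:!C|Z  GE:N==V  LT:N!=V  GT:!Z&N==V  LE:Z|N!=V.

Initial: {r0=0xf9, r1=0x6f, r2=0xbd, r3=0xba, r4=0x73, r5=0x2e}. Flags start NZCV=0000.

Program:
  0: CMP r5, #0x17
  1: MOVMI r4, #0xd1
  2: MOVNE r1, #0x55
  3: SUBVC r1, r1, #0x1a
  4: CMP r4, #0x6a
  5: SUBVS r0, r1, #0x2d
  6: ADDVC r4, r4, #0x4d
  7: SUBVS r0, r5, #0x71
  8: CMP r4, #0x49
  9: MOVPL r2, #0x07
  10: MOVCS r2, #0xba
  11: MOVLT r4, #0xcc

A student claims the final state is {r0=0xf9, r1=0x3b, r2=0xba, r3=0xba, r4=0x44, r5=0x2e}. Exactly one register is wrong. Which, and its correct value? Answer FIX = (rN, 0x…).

FIX = (r4, 0xcc)

0: ✓ CMP  NZCV=0010
1: · MOVMI
2: ✓ MOVNE  r1←0x55
3: ✓ SUBVC  r1←0x3b
4: ✓ CMP  NZCV=0010
5: · SUBVS
6: ✓ ADDVC  r4←0xc0
7: · SUBVS
8: ✓ CMP  NZCV=0011
9: ✓ MOVPL  r2←0x07
10: ✓ MOVCS  r2←0xba
11: ✓ MOVLT  r4←0xcc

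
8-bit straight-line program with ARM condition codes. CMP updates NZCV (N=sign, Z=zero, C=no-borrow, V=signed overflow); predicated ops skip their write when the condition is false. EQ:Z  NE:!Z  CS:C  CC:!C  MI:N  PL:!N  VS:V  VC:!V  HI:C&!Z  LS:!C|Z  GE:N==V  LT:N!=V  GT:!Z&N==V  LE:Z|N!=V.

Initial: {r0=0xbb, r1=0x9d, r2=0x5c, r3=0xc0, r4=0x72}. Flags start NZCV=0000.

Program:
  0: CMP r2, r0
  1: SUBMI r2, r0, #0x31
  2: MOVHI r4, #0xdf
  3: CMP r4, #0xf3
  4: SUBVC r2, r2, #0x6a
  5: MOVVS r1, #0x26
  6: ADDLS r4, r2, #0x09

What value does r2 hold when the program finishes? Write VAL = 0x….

VAL = 0x20

[0] flags=1001 → (cmp)
[1] flags=1001 MI?T → r2=0x8a
[2] flags=1001 HI?F → skip
[3] flags=0000 → (cmp)
[4] flags=0000 VC?T → r2=0x20
[5] flags=0000 VS?F → skip
[6] flags=0000 LS?T → r4=0x29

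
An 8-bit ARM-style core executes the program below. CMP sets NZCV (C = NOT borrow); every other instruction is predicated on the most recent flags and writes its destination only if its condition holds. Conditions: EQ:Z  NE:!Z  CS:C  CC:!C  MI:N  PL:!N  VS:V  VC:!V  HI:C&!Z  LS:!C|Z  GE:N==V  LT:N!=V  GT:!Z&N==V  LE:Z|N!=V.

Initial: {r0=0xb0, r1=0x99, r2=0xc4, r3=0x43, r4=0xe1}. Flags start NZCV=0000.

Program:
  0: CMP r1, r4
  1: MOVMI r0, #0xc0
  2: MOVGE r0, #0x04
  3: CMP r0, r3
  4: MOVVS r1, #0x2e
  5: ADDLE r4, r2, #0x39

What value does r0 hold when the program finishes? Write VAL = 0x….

[0] flags=1000 → (cmp)
[1] flags=1000 MI?T → r0=0xc0
[2] flags=1000 GE?F → skip
[3] flags=0011 → (cmp)
[4] flags=0011 VS?T → r1=0x2e
[5] flags=0011 LE?T → r4=0xfd

VAL = 0xc0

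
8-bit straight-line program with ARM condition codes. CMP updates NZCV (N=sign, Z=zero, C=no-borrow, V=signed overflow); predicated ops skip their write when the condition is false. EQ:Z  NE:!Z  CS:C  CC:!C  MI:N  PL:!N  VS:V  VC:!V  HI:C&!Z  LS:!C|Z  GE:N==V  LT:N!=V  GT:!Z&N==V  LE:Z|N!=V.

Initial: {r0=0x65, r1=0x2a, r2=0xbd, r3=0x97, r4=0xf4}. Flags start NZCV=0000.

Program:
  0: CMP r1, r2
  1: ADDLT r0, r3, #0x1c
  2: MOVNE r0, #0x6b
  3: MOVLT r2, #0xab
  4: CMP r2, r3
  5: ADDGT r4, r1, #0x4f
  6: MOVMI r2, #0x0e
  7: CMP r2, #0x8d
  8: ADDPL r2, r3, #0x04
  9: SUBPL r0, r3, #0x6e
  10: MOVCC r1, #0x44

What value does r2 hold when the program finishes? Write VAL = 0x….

VAL = 0x9b

[0] flags=0000 → (cmp)
[1] flags=0000 LT?F → skip
[2] flags=0000 NE?T → r0=0x6b
[3] flags=0000 LT?F → skip
[4] flags=0010 → (cmp)
[5] flags=0010 GT?T → r4=0x79
[6] flags=0010 MI?F → skip
[7] flags=0010 → (cmp)
[8] flags=0010 PL?T → r2=0x9b
[9] flags=0010 PL?T → r0=0x29
[10] flags=0010 CC?F → skip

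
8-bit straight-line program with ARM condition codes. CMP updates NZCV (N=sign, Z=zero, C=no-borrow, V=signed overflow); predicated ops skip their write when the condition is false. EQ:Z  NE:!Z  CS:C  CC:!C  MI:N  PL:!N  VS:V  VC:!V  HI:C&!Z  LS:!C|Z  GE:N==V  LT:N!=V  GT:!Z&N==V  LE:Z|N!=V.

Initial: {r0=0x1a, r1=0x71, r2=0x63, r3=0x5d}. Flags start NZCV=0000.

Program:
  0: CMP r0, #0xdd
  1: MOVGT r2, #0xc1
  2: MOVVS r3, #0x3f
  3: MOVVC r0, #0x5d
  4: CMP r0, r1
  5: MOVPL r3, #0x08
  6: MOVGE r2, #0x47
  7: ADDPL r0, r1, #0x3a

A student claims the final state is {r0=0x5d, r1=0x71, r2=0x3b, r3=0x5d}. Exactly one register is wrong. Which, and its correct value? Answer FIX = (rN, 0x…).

FIX = (r2, 0xc1)

[0] flags=0000 → (cmp)
[1] flags=0000 GT?T → r2=0xc1
[2] flags=0000 VS?F → skip
[3] flags=0000 VC?T → r0=0x5d
[4] flags=1000 → (cmp)
[5] flags=1000 PL?F → skip
[6] flags=1000 GE?F → skip
[7] flags=1000 PL?F → skip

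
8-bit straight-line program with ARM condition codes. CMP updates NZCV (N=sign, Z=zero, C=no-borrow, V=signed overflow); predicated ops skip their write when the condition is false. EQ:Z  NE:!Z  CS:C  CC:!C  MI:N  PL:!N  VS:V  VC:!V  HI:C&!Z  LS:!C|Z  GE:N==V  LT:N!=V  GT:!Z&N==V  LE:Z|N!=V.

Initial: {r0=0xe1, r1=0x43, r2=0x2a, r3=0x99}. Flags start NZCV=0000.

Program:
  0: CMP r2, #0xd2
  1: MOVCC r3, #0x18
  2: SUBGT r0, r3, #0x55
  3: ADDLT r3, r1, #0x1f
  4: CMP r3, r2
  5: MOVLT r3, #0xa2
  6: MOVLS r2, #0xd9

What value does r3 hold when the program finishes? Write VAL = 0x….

[0] flags=0000 → (cmp)
[1] flags=0000 CC?T → r3=0x18
[2] flags=0000 GT?T → r0=0xc3
[3] flags=0000 LT?F → skip
[4] flags=1000 → (cmp)
[5] flags=1000 LT?T → r3=0xa2
[6] flags=1000 LS?T → r2=0xd9

VAL = 0xa2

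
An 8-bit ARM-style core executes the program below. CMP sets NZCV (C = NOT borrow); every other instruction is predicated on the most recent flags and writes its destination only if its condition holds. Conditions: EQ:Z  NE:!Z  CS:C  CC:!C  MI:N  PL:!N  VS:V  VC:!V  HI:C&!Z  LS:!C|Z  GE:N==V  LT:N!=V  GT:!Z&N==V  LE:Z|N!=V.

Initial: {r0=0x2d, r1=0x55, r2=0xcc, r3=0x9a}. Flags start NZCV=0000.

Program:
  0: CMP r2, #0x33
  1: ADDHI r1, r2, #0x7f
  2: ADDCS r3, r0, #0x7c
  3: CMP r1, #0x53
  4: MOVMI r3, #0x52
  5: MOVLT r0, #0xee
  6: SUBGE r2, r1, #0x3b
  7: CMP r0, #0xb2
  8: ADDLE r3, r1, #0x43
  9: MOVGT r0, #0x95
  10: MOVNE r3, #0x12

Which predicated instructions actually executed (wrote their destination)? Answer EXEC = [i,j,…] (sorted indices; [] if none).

[0] flags=1010 → (cmp)
[1] flags=1010 HI?T → r1=0x4b
[2] flags=1010 CS?T → r3=0xa9
[3] flags=1000 → (cmp)
[4] flags=1000 MI?T → r3=0x52
[5] flags=1000 LT?T → r0=0xee
[6] flags=1000 GE?F → skip
[7] flags=0010 → (cmp)
[8] flags=0010 LE?F → skip
[9] flags=0010 GT?T → r0=0x95
[10] flags=0010 NE?T → r3=0x12

EXEC = [1,2,4,5,9,10]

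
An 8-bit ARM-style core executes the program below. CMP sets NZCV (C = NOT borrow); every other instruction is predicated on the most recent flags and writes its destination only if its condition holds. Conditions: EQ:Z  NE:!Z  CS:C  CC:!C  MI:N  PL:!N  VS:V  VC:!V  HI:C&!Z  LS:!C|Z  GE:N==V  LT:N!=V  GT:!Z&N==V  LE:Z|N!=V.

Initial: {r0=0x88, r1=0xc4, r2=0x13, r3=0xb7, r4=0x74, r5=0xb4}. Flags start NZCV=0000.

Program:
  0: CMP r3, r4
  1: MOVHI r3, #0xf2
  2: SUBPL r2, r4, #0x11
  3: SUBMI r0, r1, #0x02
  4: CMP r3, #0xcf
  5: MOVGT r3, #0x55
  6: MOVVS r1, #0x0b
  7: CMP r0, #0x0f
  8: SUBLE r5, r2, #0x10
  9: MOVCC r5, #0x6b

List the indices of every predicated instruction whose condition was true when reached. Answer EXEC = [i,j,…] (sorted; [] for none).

EXEC = [1,2,5,8]

0: ✓ CMP  NZCV=0011
1: ✓ MOVHI  r3←0xf2
2: ✓ SUBPL  r2←0x63
3: · SUBMI
4: ✓ CMP  NZCV=0010
5: ✓ MOVGT  r3←0x55
6: · MOVVS
7: ✓ CMP  NZCV=0011
8: ✓ SUBLE  r5←0x53
9: · MOVCC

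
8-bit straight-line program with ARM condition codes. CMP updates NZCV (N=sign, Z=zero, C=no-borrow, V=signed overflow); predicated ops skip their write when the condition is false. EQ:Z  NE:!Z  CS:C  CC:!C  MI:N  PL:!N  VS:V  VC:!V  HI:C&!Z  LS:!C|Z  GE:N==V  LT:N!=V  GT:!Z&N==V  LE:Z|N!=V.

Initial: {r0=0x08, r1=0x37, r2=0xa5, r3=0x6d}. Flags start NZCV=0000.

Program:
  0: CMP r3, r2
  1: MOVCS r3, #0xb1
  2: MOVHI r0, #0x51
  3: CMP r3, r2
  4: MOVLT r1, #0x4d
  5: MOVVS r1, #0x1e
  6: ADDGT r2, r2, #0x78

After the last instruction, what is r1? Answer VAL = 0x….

VAL = 0x1e

[0] flags=1001 → (cmp)
[1] flags=1001 CS?F → skip
[2] flags=1001 HI?F → skip
[3] flags=1001 → (cmp)
[4] flags=1001 LT?F → skip
[5] flags=1001 VS?T → r1=0x1e
[6] flags=1001 GT?T → r2=0x1d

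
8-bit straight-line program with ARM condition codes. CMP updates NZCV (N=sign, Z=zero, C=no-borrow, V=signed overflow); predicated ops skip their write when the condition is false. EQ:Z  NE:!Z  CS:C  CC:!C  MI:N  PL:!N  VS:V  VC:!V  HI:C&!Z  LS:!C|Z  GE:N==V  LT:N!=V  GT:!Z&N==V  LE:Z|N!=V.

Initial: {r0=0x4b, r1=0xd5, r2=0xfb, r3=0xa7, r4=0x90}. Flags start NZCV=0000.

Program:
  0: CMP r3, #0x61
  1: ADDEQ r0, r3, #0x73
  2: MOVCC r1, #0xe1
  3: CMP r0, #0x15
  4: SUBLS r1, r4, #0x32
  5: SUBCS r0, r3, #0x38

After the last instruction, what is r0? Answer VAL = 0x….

[0] flags=0011 → (cmp)
[1] flags=0011 EQ?F → skip
[2] flags=0011 CC?F → skip
[3] flags=0010 → (cmp)
[4] flags=0010 LS?F → skip
[5] flags=0010 CS?T → r0=0x6f

VAL = 0x6f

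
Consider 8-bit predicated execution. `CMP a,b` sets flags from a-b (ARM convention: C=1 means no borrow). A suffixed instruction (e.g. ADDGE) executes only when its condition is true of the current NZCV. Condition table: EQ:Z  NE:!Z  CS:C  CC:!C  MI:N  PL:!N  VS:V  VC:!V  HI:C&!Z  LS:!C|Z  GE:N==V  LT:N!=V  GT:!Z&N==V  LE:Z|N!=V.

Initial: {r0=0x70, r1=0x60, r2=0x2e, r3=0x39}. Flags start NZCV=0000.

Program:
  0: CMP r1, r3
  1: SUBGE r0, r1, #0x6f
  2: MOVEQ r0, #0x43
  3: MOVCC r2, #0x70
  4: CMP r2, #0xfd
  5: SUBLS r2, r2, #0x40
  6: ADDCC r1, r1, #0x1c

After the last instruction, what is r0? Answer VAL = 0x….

VAL = 0xf1

0: ✓ CMP  NZCV=0010
1: ✓ SUBGE  r0←0xf1
2: · MOVEQ
3: · MOVCC
4: ✓ CMP  NZCV=0000
5: ✓ SUBLS  r2←0xee
6: ✓ ADDCC  r1←0x7c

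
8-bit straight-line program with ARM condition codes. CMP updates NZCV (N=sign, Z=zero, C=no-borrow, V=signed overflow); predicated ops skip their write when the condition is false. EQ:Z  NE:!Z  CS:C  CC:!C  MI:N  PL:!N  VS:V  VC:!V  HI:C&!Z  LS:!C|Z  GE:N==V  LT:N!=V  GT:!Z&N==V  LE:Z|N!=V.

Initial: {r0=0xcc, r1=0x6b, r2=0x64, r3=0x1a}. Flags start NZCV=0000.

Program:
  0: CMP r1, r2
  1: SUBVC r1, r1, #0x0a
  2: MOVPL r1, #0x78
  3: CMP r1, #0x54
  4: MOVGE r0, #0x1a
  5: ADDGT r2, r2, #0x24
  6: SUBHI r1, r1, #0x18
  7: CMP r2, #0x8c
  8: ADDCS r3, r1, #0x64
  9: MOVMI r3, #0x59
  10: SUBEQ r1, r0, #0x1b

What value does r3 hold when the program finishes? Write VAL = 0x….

0: ✓ CMP  NZCV=0010
1: ✓ SUBVC  r1←0x61
2: ✓ MOVPL  r1←0x78
3: ✓ CMP  NZCV=0010
4: ✓ MOVGE  r0←0x1a
5: ✓ ADDGT  r2←0x88
6: ✓ SUBHI  r1←0x60
7: ✓ CMP  NZCV=1000
8: · ADDCS
9: ✓ MOVMI  r3←0x59
10: · SUBEQ

VAL = 0x59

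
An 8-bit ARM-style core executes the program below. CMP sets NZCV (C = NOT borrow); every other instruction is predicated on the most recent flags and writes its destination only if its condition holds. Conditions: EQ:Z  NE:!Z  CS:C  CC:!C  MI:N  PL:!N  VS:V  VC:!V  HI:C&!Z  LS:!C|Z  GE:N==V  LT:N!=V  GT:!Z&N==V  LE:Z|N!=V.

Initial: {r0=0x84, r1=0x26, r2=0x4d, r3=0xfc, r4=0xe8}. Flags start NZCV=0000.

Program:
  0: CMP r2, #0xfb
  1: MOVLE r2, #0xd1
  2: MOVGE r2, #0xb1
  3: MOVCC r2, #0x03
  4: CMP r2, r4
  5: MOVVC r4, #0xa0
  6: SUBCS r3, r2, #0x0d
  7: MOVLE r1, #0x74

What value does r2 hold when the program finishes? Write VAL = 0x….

[0] flags=0000 → (cmp)
[1] flags=0000 LE?F → skip
[2] flags=0000 GE?T → r2=0xb1
[3] flags=0000 CC?T → r2=0x03
[4] flags=0000 → (cmp)
[5] flags=0000 VC?T → r4=0xa0
[6] flags=0000 CS?F → skip
[7] flags=0000 LE?F → skip

VAL = 0x03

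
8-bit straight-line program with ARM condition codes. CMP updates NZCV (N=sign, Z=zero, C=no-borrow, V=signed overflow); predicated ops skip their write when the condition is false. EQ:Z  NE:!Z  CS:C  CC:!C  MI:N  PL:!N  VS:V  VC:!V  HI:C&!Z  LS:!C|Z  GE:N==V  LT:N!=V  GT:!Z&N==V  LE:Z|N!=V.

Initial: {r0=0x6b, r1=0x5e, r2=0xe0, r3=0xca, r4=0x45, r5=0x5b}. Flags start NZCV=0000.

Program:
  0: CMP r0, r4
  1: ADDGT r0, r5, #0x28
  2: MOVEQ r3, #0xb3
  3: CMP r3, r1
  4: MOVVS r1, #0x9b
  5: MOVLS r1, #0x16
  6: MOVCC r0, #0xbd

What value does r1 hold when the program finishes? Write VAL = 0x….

0: ✓ CMP  NZCV=0010
1: ✓ ADDGT  r0←0x83
2: · MOVEQ
3: ✓ CMP  NZCV=0011
4: ✓ MOVVS  r1←0x9b
5: · MOVLS
6: · MOVCC

VAL = 0x9b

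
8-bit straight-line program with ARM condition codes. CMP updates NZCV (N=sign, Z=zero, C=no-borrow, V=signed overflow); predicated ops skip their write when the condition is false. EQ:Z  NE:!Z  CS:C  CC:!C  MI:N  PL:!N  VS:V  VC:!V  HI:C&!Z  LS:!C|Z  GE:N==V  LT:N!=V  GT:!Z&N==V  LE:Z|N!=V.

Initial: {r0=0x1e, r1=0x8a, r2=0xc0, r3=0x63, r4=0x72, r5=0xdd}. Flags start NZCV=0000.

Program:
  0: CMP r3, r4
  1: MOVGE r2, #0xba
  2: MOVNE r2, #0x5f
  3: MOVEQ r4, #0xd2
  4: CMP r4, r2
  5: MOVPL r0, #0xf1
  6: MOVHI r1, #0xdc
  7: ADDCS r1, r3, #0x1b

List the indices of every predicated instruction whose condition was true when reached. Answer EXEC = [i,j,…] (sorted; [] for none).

0: ✓ CMP  NZCV=1000
1: · MOVGE
2: ✓ MOVNE  r2←0x5f
3: · MOVEQ
4: ✓ CMP  NZCV=0010
5: ✓ MOVPL  r0←0xf1
6: ✓ MOVHI  r1←0xdc
7: ✓ ADDCS  r1←0x7e

EXEC = [2,5,6,7]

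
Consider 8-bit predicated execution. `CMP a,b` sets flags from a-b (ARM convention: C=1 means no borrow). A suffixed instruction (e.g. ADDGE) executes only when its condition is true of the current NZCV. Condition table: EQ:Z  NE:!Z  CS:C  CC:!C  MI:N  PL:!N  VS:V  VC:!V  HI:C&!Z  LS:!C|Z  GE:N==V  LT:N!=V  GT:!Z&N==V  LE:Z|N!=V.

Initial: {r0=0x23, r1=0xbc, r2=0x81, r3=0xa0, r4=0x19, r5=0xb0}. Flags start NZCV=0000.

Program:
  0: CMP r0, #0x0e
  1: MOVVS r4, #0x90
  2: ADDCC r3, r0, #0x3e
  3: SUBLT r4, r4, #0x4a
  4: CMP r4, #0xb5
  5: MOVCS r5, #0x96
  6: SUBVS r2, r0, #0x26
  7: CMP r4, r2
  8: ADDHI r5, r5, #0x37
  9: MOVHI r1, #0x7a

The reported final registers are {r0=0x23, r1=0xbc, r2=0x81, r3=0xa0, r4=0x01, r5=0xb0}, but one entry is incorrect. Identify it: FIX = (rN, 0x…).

[0] flags=0010 → (cmp)
[1] flags=0010 VS?F → skip
[2] flags=0010 CC?F → skip
[3] flags=0010 LT?F → skip
[4] flags=0000 → (cmp)
[5] flags=0000 CS?F → skip
[6] flags=0000 VS?F → skip
[7] flags=1001 → (cmp)
[8] flags=1001 HI?F → skip
[9] flags=1001 HI?F → skip

FIX = (r4, 0x19)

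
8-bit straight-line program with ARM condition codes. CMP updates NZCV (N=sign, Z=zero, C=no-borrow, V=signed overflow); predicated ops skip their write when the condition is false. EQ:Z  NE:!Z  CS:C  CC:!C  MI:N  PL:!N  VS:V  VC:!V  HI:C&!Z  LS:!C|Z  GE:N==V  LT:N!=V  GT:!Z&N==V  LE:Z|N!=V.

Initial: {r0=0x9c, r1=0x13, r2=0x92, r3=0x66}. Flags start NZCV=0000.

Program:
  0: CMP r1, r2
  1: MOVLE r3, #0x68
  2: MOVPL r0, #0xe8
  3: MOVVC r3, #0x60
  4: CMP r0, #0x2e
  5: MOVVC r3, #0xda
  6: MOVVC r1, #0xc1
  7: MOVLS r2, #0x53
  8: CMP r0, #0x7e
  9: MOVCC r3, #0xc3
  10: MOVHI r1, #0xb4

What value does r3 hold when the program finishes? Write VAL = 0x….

[0] flags=1001 → (cmp)
[1] flags=1001 LE?F → skip
[2] flags=1001 PL?F → skip
[3] flags=1001 VC?F → skip
[4] flags=0011 → (cmp)
[5] flags=0011 VC?F → skip
[6] flags=0011 VC?F → skip
[7] flags=0011 LS?F → skip
[8] flags=0011 → (cmp)
[9] flags=0011 CC?F → skip
[10] flags=0011 HI?T → r1=0xb4

VAL = 0x66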